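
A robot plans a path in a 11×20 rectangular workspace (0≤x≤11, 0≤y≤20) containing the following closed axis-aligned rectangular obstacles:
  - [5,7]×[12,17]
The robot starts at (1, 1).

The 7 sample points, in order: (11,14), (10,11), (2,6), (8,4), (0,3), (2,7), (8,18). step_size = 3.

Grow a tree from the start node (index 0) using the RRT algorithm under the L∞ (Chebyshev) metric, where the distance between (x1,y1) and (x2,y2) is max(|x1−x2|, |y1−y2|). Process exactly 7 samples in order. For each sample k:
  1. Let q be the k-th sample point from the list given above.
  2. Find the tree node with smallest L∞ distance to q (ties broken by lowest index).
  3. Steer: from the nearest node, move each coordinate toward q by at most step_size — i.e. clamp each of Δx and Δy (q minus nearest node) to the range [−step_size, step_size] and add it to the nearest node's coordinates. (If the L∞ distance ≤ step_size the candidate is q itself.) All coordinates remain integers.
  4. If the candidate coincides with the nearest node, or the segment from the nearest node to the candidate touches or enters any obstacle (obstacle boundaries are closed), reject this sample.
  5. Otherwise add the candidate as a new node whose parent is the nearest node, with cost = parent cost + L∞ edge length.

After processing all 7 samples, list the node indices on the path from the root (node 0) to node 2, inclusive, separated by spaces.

Path: 0 1 2

1. q=(11,14) nearest=0 d=13 new=(4,4) → add node 1 parent=0 cost=3
2. q=(10,11) nearest=1 d=7 new=(7,7) → add node 2 parent=1 cost=6
3. q=(2,6) nearest=1 d=2 new=(2,6) → add node 3 parent=1 cost=5
4. q=(8,4) nearest=2 d=3 new=(8,4) → add node 4 parent=2 cost=9
5. q=(0,3) nearest=0 d=2 new=(0,3) → add node 5 parent=0 cost=2
6. q=(2,7) nearest=3 d=1 new=(2,7) → add node 6 parent=3 cost=6
7. q=(8,18) nearest=2 d=11 new=(8,10) → add node 7 parent=2 cost=9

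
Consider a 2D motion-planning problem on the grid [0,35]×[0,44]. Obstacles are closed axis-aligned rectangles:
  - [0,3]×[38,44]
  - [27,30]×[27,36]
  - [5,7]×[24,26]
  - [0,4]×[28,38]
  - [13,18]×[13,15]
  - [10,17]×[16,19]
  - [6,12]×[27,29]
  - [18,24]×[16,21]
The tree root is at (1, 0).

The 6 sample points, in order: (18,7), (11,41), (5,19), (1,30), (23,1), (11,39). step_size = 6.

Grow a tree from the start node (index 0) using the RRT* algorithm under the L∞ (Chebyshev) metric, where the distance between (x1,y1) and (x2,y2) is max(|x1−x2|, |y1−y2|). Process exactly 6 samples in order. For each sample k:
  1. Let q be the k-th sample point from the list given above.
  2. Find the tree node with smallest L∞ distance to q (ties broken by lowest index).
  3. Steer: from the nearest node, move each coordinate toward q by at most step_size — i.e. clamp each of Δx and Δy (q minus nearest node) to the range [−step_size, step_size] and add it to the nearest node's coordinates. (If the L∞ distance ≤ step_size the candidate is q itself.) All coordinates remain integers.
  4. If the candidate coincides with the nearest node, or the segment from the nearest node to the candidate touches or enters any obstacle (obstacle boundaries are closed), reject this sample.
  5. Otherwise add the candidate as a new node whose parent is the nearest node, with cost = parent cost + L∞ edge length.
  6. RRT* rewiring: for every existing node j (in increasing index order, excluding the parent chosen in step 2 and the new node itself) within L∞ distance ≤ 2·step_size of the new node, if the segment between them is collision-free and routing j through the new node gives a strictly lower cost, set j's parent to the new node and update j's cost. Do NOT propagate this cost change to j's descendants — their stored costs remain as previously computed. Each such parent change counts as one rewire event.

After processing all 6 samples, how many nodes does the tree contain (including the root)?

1. q=(18,7) nearest=0 d=17 new=(7,6) → add node 1 parent=0 cost=6
2. q=(11,41) nearest=1 d=35 new=(11,12) → add node 2 parent=1 cost=12
3. q=(5,19) nearest=2 d=7 new=(5,18) → add node 3 parent=2 cost=18
4. q=(1,30) nearest=3 d=12 new=(1,24) → add node 4 parent=3 cost=24
5. q=(23,1) nearest=2 d=12 new=(17,6) → add node 5 parent=2 cost=18
6. q=(11,39) nearest=4 d=15 new=(7,30) → blocked by [6,12]×[27,29], reject

Node count: 6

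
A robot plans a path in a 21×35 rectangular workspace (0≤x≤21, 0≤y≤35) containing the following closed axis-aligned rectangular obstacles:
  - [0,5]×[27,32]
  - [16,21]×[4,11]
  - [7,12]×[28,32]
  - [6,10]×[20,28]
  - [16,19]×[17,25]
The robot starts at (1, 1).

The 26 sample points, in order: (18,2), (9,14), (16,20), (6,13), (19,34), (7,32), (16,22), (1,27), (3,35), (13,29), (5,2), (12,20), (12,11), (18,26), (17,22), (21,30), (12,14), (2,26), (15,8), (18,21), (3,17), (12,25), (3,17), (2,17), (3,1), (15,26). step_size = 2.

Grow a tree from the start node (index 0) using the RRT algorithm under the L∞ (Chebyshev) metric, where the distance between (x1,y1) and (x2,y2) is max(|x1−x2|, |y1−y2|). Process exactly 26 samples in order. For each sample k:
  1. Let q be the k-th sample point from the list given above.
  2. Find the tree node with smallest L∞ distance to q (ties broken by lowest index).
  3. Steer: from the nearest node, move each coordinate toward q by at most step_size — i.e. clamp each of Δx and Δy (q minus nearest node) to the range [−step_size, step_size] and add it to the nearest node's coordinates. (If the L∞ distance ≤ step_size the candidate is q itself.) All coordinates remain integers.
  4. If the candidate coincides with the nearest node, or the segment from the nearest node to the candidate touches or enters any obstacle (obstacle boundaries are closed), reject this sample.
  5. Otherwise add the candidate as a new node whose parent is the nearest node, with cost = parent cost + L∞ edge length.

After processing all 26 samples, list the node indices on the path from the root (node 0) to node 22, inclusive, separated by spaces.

Path: 0 1 22

1. q=(18,2) nearest=0 d=17 new=(3,2) → add node 1 parent=0 cost=2
2. q=(9,14) nearest=1 d=12 new=(5,4) → add node 2 parent=1 cost=4
3. q=(16,20) nearest=2 d=16 new=(7,6) → add node 3 parent=2 cost=6
4. q=(6,13) nearest=3 d=7 new=(6,8) → add node 4 parent=3 cost=8
5. q=(19,34) nearest=4 d=26 new=(8,10) → add node 5 parent=4 cost=10
6. q=(7,32) nearest=5 d=22 new=(7,12) → add node 6 parent=5 cost=12
7. q=(16,22) nearest=6 d=10 new=(9,14) → add node 7 parent=6 cost=14
8. q=(1,27) nearest=7 d=13 new=(7,16) → add node 8 parent=7 cost=16
9. q=(3,35) nearest=8 d=19 new=(5,18) → add node 9 parent=8 cost=18
10. q=(13,29) nearest=9 d=11 new=(7,20) → blocked by [6,10]×[20,28], reject
11. q=(5,2) nearest=1 d=2 new=(5,2) → add node 10 parent=1 cost=4
12. q=(12,20) nearest=8 d=5 new=(9,18) → add node 11 parent=8 cost=18
13. q=(12,11) nearest=7 d=3 new=(11,12) → add node 12 parent=7 cost=16
14. q=(18,26) nearest=11 d=9 new=(11,20) → add node 13 parent=11 cost=20
15. q=(17,22) nearest=13 d=6 new=(13,22) → add node 14 parent=13 cost=22
16. q=(21,30) nearest=14 d=8 new=(15,24) → add node 15 parent=14 cost=24
17. q=(12,14) nearest=12 d=2 new=(12,14) → add node 16 parent=12 cost=18
18. q=(2,26) nearest=9 d=8 new=(3,20) → add node 17 parent=9 cost=20
19. q=(15,8) nearest=12 d=4 new=(13,10) → add node 18 parent=12 cost=18
20. q=(18,21) nearest=15 d=3 new=(17,22) → blocked by [16,19]×[17,25], reject
21. q=(3,17) nearest=9 d=2 new=(3,17) → add node 19 parent=9 cost=20
22. q=(12,25) nearest=14 d=3 new=(12,24) → add node 20 parent=14 cost=24
23. q=(3,17) nearest=19 d=0 → coincident, reject
24. q=(2,17) nearest=19 d=1 new=(2,17) → add node 21 parent=19 cost=21
25. q=(3,1) nearest=1 d=1 new=(3,1) → add node 22 parent=1 cost=3
26. q=(15,26) nearest=15 d=2 new=(15,26) → add node 23 parent=15 cost=26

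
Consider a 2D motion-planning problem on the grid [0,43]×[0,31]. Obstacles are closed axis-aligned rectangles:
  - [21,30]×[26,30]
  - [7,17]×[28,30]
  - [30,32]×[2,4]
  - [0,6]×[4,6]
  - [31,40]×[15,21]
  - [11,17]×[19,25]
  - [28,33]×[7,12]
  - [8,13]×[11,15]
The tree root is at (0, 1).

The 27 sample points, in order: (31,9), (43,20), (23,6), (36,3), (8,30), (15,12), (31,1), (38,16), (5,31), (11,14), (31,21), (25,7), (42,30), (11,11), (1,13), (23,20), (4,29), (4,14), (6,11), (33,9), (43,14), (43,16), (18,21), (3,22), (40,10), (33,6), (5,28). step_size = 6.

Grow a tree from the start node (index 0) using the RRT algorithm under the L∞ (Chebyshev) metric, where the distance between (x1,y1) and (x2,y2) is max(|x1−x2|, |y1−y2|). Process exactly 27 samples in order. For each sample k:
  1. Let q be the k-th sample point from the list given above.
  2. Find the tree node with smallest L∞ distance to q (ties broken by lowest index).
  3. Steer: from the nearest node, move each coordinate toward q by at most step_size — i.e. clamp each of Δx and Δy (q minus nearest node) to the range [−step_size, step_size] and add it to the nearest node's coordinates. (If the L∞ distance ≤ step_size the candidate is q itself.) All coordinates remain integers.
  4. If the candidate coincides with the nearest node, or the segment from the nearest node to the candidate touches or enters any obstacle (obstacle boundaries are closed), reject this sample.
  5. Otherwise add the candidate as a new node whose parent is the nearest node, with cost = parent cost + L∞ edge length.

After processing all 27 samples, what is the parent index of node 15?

1. q=(31,9) nearest=0 d=31 new=(6,7) → blocked by [0,6]×[4,6], reject
2. q=(43,20) nearest=0 d=43 new=(6,7) → blocked by [0,6]×[4,6], reject
3. q=(23,6) nearest=0 d=23 new=(6,6) → blocked by [0,6]×[4,6], reject
4. q=(36,3) nearest=0 d=36 new=(6,3) → add node 1 parent=0 cost=6
5. q=(8,30) nearest=1 d=27 new=(8,9) → add node 2 parent=1 cost=12
6. q=(15,12) nearest=2 d=7 new=(14,12) → blocked by [8,13]×[11,15], reject
7. q=(31,1) nearest=2 d=23 new=(14,3) → add node 3 parent=2 cost=18
8. q=(38,16) nearest=3 d=24 new=(20,9) → add node 4 parent=3 cost=24
9. q=(5,31) nearest=2 d=22 new=(5,15) → add node 5 parent=2 cost=18
10. q=(11,14) nearest=2 d=5 new=(11,14) → blocked by [8,13]×[11,15], reject
11. q=(31,21) nearest=4 d=12 new=(26,15) → add node 6 parent=4 cost=30
12. q=(25,7) nearest=4 d=5 new=(25,7) → add node 7 parent=4 cost=29
13. q=(42,30) nearest=6 d=16 new=(32,21) → blocked by [31,40]×[15,21], reject
14. q=(11,11) nearest=2 d=3 new=(11,11) → blocked by [8,13]×[11,15], reject
15. q=(1,13) nearest=5 d=4 new=(1,13) → add node 8 parent=5 cost=22
16. q=(23,20) nearest=6 d=5 new=(23,20) → add node 9 parent=6 cost=35
17. q=(4,29) nearest=5 d=14 new=(4,21) → add node 10 parent=5 cost=24
18. q=(4,14) nearest=5 d=1 new=(4,14) → add node 11 parent=5 cost=19
19. q=(6,11) nearest=2 d=2 new=(6,11) → add node 12 parent=2 cost=14
20. q=(33,9) nearest=6 d=7 new=(32,9) → blocked by [28,33]×[7,12], reject
21. q=(43,14) nearest=6 d=17 new=(32,14) → add node 13 parent=6 cost=36
22. q=(43,16) nearest=13 d=11 new=(38,16) → blocked by [31,40]×[15,21], reject
23. q=(18,21) nearest=9 d=5 new=(18,21) → add node 14 parent=9 cost=40
24. q=(3,22) nearest=10 d=1 new=(3,22) → add node 15 parent=10 cost=25
25. q=(40,10) nearest=13 d=8 new=(38,10) → add node 16 parent=13 cost=42
26. q=(33,6) nearest=16 d=5 new=(33,6) → add node 17 parent=16 cost=47
27. q=(5,28) nearest=15 d=6 new=(5,28) → add node 18 parent=15 cost=31

Parent of node 15: 10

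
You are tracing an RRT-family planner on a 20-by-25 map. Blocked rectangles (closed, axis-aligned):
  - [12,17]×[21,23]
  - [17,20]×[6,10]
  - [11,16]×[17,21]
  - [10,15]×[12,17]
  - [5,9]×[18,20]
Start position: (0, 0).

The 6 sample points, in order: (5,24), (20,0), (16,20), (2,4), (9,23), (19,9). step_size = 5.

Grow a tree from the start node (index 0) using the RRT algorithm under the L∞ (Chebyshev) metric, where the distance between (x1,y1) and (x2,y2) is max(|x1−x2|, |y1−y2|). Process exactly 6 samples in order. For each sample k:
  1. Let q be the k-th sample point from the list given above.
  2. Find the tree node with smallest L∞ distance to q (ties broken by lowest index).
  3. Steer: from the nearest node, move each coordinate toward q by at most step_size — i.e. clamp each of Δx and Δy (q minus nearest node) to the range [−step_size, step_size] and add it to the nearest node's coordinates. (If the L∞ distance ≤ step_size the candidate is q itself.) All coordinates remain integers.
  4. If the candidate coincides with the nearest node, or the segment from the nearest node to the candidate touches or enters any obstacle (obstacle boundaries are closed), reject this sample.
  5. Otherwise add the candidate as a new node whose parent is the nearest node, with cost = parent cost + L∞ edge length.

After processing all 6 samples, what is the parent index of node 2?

1. q=(5,24) nearest=0 d=24 new=(5,5) → add node 1 parent=0 cost=5
2. q=(20,0) nearest=1 d=15 new=(10,0) → add node 2 parent=1 cost=10
3. q=(16,20) nearest=1 d=15 new=(10,10) → add node 3 parent=1 cost=10
4. q=(2,4) nearest=1 d=3 new=(2,4) → add node 4 parent=1 cost=8
5. q=(9,23) nearest=3 d=13 new=(9,15) → add node 5 parent=3 cost=15
6. q=(19,9) nearest=2 d=9 new=(15,5) → add node 6 parent=2 cost=15

Parent of node 2: 1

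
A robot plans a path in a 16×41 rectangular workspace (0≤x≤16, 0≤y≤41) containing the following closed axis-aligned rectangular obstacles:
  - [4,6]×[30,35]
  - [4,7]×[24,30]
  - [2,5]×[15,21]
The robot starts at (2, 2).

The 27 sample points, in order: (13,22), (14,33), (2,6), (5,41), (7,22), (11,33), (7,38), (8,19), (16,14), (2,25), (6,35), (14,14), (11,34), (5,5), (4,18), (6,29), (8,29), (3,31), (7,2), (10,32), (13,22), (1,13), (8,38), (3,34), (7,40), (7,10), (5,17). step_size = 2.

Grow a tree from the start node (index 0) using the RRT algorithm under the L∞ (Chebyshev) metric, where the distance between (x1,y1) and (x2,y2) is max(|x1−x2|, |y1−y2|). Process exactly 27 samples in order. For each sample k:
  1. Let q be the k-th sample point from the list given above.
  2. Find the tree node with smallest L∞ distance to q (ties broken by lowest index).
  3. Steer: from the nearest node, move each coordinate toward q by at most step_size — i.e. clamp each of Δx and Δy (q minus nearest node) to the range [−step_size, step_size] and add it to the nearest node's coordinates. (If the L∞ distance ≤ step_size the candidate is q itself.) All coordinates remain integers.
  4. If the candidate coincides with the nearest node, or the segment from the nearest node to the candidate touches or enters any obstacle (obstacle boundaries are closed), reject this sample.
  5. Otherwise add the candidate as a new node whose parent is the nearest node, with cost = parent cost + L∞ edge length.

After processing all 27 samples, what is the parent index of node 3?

Parent of node 3: 1

1. q=(13,22) nearest=0 d=20 new=(4,4) → add node 1 parent=0 cost=2
2. q=(14,33) nearest=1 d=29 new=(6,6) → add node 2 parent=1 cost=4
3. q=(2,6) nearest=1 d=2 new=(2,6) → add node 3 parent=1 cost=4
4. q=(5,41) nearest=2 d=35 new=(5,8) → add node 4 parent=2 cost=6
5. q=(7,22) nearest=4 d=14 new=(7,10) → add node 5 parent=4 cost=8
6. q=(11,33) nearest=5 d=23 new=(9,12) → add node 6 parent=5 cost=10
7. q=(7,38) nearest=6 d=26 new=(7,14) → add node 7 parent=6 cost=12
8. q=(8,19) nearest=7 d=5 new=(8,16) → add node 8 parent=7 cost=14
9. q=(16,14) nearest=6 d=7 new=(11,14) → add node 9 parent=6 cost=12
10. q=(2,25) nearest=8 d=9 new=(6,18) → add node 10 parent=8 cost=16
11. q=(6,35) nearest=10 d=17 new=(6,20) → add node 11 parent=10 cost=18
12. q=(14,14) nearest=9 d=3 new=(13,14) → add node 12 parent=9 cost=14
13. q=(11,34) nearest=11 d=14 new=(8,22) → add node 13 parent=11 cost=20
14. q=(5,5) nearest=1 d=1 new=(5,5) → add node 14 parent=1 cost=3
15. q=(4,18) nearest=10 d=2 new=(4,18) → blocked by [2,5]×[15,21], reject
16. q=(6,29) nearest=13 d=7 new=(6,24) → blocked by [4,7]×[24,30], reject
17. q=(8,29) nearest=13 d=7 new=(8,24) → add node 15 parent=13 cost=22
18. q=(3,31) nearest=15 d=7 new=(6,26) → blocked by [4,7]×[24,30], reject
19. q=(7,2) nearest=1 d=3 new=(6,2) → add node 16 parent=1 cost=4
20. q=(10,32) nearest=15 d=8 new=(10,26) → add node 17 parent=15 cost=24
21. q=(13,22) nearest=17 d=4 new=(12,24) → add node 18 parent=17 cost=26
22. q=(1,13) nearest=4 d=5 new=(3,10) → add node 19 parent=4 cost=8
23. q=(8,38) nearest=17 d=12 new=(8,28) → add node 20 parent=17 cost=26
24. q=(3,34) nearest=20 d=6 new=(6,30) → blocked by [4,6]×[30,35], reject
25. q=(7,40) nearest=20 d=12 new=(7,30) → blocked by [4,7]×[24,30], reject
26. q=(7,10) nearest=5 d=0 → coincident, reject
27. q=(5,17) nearest=10 d=1 new=(5,17) → blocked by [2,5]×[15,21], reject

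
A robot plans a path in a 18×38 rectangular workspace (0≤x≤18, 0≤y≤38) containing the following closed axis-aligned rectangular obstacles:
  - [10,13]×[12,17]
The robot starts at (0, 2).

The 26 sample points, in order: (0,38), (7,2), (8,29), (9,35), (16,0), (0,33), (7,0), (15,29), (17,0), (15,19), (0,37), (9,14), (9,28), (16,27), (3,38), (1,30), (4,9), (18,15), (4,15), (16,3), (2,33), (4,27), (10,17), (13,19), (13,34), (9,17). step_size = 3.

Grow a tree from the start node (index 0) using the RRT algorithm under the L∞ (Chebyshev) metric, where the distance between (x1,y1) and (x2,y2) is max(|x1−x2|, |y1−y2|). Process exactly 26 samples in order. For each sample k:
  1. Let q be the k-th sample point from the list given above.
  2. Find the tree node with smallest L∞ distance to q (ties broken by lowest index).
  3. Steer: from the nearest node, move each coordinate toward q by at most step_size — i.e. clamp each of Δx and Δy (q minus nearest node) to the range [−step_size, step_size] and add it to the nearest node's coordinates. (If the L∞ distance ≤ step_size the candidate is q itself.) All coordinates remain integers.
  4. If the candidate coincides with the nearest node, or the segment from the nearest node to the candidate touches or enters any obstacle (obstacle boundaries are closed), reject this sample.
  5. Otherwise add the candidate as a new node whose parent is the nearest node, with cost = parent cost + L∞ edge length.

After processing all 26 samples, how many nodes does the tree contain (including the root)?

Node count: 25

1. q=(0,38) nearest=0 d=36 new=(0,5) → add node 1 parent=0 cost=3
2. q=(7,2) nearest=0 d=7 new=(3,2) → add node 2 parent=0 cost=3
3. q=(8,29) nearest=1 d=24 new=(3,8) → add node 3 parent=1 cost=6
4. q=(9,35) nearest=3 d=27 new=(6,11) → add node 4 parent=3 cost=9
5. q=(16,0) nearest=4 d=11 new=(9,8) → add node 5 parent=4 cost=12
6. q=(0,33) nearest=4 d=22 new=(3,14) → add node 6 parent=4 cost=12
7. q=(7,0) nearest=2 d=4 new=(6,0) → add node 7 parent=2 cost=6
8. q=(15,29) nearest=6 d=15 new=(6,17) → add node 8 parent=6 cost=15
9. q=(17,0) nearest=5 d=8 new=(12,5) → add node 9 parent=5 cost=15
10. q=(15,19) nearest=4 d=9 new=(9,14) → add node 10 parent=4 cost=12
11. q=(0,37) nearest=8 d=20 new=(3,20) → add node 11 parent=8 cost=18
12. q=(9,14) nearest=10 d=0 → coincident, reject
13. q=(9,28) nearest=11 d=8 new=(6,23) → add node 12 parent=11 cost=21
14. q=(16,27) nearest=8 d=10 new=(9,20) → add node 13 parent=8 cost=18
15. q=(3,38) nearest=12 d=15 new=(3,26) → add node 14 parent=12 cost=24
16. q=(1,30) nearest=14 d=4 new=(1,29) → add node 15 parent=14 cost=27
17. q=(4,9) nearest=3 d=1 new=(4,9) → add node 16 parent=3 cost=7
18. q=(18,15) nearest=5 d=9 new=(12,11) → add node 17 parent=5 cost=15
19. q=(4,15) nearest=6 d=1 new=(4,15) → add node 18 parent=6 cost=13
20. q=(16,3) nearest=9 d=4 new=(15,3) → add node 19 parent=9 cost=18
21. q=(2,33) nearest=15 d=4 new=(2,32) → add node 20 parent=15 cost=30
22. q=(4,27) nearest=14 d=1 new=(4,27) → add node 21 parent=14 cost=25
23. q=(10,17) nearest=10 d=3 new=(10,17) → blocked by [10,13]×[12,17], reject
24. q=(13,19) nearest=13 d=4 new=(12,19) → add node 22 parent=13 cost=21
25. q=(13,34) nearest=21 d=9 new=(7,30) → add node 23 parent=21 cost=28
26. q=(9,17) nearest=8 d=3 new=(9,17) → add node 24 parent=8 cost=18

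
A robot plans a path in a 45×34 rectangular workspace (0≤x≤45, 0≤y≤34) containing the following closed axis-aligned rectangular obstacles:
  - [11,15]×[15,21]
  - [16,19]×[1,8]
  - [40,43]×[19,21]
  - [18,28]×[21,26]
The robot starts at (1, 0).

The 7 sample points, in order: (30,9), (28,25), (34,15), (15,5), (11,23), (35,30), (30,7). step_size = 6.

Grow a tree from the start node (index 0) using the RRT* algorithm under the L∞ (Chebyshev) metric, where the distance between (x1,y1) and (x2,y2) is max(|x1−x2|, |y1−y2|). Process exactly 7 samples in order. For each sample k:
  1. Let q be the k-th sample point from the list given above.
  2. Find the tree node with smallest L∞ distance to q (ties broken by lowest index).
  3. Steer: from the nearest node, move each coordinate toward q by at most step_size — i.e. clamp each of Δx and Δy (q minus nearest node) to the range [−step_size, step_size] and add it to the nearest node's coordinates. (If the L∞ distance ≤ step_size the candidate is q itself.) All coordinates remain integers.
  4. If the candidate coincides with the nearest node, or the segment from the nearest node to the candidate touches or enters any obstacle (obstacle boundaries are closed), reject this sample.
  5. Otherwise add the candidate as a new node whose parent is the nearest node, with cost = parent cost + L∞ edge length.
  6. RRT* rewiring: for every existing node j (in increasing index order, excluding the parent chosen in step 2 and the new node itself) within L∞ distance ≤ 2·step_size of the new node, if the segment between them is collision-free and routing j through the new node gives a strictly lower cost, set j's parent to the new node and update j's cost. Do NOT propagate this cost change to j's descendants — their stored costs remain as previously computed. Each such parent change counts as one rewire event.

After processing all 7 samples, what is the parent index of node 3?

1. q=(30,9) nearest=0 d=29 new=(7,6) → add node 1 parent=0 cost=6
2. q=(28,25) nearest=1 d=21 new=(13,12) → add node 2 parent=1 cost=12
3. q=(34,15) nearest=2 d=21 new=(19,15) → add node 3 parent=2 cost=18
4. q=(15,5) nearest=2 d=7 new=(15,6) → add node 4 parent=2 cost=18
5. q=(11,23) nearest=3 d=8 new=(13,21) → blocked by [11,15]×[15,21], reject
6. q=(35,30) nearest=3 d=16 new=(25,21) → blocked by [18,28]×[21,26], reject
7. q=(30,7) nearest=3 d=11 new=(25,9) → add node 5 parent=3 cost=24

Parent of node 3: 2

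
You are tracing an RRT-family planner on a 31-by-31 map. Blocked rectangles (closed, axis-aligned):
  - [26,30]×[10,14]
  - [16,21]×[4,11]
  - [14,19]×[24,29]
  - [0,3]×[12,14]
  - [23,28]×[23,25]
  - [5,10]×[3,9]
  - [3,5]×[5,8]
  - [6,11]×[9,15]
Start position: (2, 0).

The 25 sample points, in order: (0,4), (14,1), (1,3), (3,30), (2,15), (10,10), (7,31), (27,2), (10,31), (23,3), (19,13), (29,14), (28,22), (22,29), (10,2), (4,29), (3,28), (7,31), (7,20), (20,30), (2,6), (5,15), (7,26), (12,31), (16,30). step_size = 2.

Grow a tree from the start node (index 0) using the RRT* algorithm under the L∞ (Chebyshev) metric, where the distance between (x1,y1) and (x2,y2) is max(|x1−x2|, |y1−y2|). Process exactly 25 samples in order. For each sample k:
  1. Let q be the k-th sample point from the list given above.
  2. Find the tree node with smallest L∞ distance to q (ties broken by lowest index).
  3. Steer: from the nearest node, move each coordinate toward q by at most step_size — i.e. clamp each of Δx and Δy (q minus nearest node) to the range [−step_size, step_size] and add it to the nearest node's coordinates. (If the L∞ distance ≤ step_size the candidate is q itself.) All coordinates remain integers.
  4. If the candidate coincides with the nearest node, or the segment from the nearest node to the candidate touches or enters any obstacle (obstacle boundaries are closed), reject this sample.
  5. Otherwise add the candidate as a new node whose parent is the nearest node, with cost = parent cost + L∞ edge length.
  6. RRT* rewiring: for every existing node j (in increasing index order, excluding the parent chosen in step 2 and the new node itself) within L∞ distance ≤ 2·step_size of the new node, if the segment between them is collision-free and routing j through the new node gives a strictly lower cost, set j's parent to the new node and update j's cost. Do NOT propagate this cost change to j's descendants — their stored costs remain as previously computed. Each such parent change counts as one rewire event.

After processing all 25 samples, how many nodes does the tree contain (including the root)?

Node count: 8

1. q=(0,4) nearest=0 d=4 new=(0,2) → add node 1 parent=0 cost=2
2. q=(14,1) nearest=0 d=12 new=(4,1) → add node 2 parent=0 cost=2
3. q=(1,3) nearest=1 d=1 new=(1,3) → add node 3 parent=1 cost=3
4. q=(3,30) nearest=3 d=27 new=(3,5) → blocked by [3,5]×[5,8], reject
5. q=(2,15) nearest=3 d=12 new=(2,5) → add node 4 parent=3 cost=5
6. q=(10,10) nearest=4 d=8 new=(4,7) → blocked by [3,5]×[5,8], reject
7. q=(7,31) nearest=4 d=26 new=(4,7) → blocked by [3,5]×[5,8], reject
8. q=(27,2) nearest=2 d=23 new=(6,2) → add node 5 parent=2 cost=4
9. q=(10,31) nearest=4 d=26 new=(4,7) → blocked by [3,5]×[5,8], reject
10. q=(23,3) nearest=5 d=17 new=(8,3) → blocked by [5,10]×[3,9], reject
11. q=(19,13) nearest=5 d=13 new=(8,4) → blocked by [5,10]×[3,9], reject
12. q=(29,14) nearest=5 d=23 new=(8,4) → blocked by [5,10]×[3,9], reject
13. q=(28,22) nearest=5 d=22 new=(8,4) → blocked by [5,10]×[3,9], reject
14. q=(22,29) nearest=4 d=24 new=(4,7) → blocked by [3,5]×[5,8], reject
15. q=(10,2) nearest=5 d=4 new=(8,2) → add node 6 parent=5 cost=6
16. q=(4,29) nearest=4 d=24 new=(4,7) → blocked by [3,5]×[5,8], reject
17. q=(3,28) nearest=4 d=23 new=(3,7) → blocked by [3,5]×[5,8], reject
18. q=(7,31) nearest=4 d=26 new=(4,7) → blocked by [3,5]×[5,8], reject
19. q=(7,20) nearest=4 d=15 new=(4,7) → blocked by [3,5]×[5,8], reject
20. q=(20,30) nearest=4 d=25 new=(4,7) → blocked by [3,5]×[5,8], reject
21. q=(2,6) nearest=4 d=1 new=(2,6) → add node 7 parent=4 cost=6
22. q=(5,15) nearest=7 d=9 new=(4,8) → blocked by [3,5]×[5,8], reject
23. q=(7,26) nearest=7 d=20 new=(4,8) → blocked by [3,5]×[5,8], reject
24. q=(12,31) nearest=7 d=25 new=(4,8) → blocked by [3,5]×[5,8], reject
25. q=(16,30) nearest=7 d=24 new=(4,8) → blocked by [3,5]×[5,8], reject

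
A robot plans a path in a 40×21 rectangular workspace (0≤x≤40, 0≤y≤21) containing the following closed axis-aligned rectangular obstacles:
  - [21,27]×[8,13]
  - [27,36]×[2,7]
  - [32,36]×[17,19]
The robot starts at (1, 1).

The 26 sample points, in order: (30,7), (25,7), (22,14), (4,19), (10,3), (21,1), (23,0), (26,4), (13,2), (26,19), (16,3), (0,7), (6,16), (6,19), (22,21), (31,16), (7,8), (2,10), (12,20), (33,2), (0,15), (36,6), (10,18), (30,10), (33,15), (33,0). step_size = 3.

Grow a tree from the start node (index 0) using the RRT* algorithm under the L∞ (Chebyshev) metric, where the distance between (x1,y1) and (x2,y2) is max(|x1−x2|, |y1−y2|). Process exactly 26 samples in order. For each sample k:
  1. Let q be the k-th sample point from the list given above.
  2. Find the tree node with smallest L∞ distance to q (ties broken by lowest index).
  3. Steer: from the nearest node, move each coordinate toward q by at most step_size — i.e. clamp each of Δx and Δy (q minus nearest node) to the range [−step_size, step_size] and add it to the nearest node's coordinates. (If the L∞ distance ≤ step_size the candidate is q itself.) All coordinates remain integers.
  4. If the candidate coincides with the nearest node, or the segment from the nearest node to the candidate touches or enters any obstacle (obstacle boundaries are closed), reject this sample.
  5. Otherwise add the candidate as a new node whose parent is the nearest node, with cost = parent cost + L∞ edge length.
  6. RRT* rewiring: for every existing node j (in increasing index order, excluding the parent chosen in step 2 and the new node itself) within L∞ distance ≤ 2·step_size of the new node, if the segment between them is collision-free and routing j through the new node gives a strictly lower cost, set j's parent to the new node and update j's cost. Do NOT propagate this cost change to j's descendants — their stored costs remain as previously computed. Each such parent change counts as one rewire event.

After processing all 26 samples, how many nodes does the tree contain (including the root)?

1. q=(30,7) nearest=0 d=29 new=(4,4) → add node 1 parent=0 cost=3
2. q=(25,7) nearest=1 d=21 new=(7,7) → add node 2 parent=1 cost=6
3. q=(22,14) nearest=2 d=15 new=(10,10) → add node 3 parent=2 cost=9
4. q=(4,19) nearest=3 d=9 new=(7,13) → add node 4 parent=3 cost=12
5. q=(10,3) nearest=2 d=4 new=(10,4) → add node 5 parent=2 cost=9
6. q=(21,1) nearest=3 d=11 new=(13,7) → add node 6 parent=3 cost=12
7. q=(23,0) nearest=6 d=10 new=(16,4) → add node 7 parent=6 cost=15
8. q=(26,4) nearest=7 d=10 new=(19,4) → add node 8 parent=7 cost=18
9. q=(13,2) nearest=5 d=3 new=(13,2) → add node 9 parent=5 cost=12
10. q=(26,19) nearest=6 d=13 new=(16,10) → add node 10 parent=6 cost=15
11. q=(16,3) nearest=7 d=1 new=(16,3) → add node 11 parent=7 cost=16
12. q=(0,7) nearest=1 d=4 new=(1,7) → add node 12 parent=1 cost=6
13. q=(6,16) nearest=4 d=3 new=(6,16) → add node 13 parent=4 cost=15
14. q=(6,19) nearest=13 d=3 new=(6,19) → add node 14 parent=13 cost=18
15. q=(22,21) nearest=10 d=11 new=(19,13) → add node 15 parent=10 cost=18
16. q=(31,16) nearest=8 d=12 new=(22,7) → add node 16 parent=8 cost=21
17. q=(7,8) nearest=2 d=1 new=(7,8) → add node 17 parent=2 cost=7
18. q=(2,10) nearest=12 d=3 new=(2,10) → add node 18 parent=12 cost=9
19. q=(12,20) nearest=13 d=6 new=(9,19) → add node 19 parent=13 cost=18
20. q=(33,2) nearest=16 d=11 new=(25,4) → add node 20 parent=16 cost=24
21. q=(0,15) nearest=18 d=5 new=(0,13) → add node 21 parent=18 cost=12
22. q=(36,6) nearest=20 d=11 new=(28,6) → blocked by [27,36]×[2,7], reject
23. q=(10,18) nearest=19 d=1 new=(10,18) → add node 22 parent=19 cost=19
24. q=(30,10) nearest=20 d=6 new=(28,7) → blocked by [27,36]×[2,7], reject
25. q=(33,15) nearest=16 d=11 new=(25,10) → blocked by [21,27]×[8,13], reject
26. q=(33,0) nearest=20 d=8 new=(28,1) → blocked by [27,36]×[2,7], reject

Node count: 23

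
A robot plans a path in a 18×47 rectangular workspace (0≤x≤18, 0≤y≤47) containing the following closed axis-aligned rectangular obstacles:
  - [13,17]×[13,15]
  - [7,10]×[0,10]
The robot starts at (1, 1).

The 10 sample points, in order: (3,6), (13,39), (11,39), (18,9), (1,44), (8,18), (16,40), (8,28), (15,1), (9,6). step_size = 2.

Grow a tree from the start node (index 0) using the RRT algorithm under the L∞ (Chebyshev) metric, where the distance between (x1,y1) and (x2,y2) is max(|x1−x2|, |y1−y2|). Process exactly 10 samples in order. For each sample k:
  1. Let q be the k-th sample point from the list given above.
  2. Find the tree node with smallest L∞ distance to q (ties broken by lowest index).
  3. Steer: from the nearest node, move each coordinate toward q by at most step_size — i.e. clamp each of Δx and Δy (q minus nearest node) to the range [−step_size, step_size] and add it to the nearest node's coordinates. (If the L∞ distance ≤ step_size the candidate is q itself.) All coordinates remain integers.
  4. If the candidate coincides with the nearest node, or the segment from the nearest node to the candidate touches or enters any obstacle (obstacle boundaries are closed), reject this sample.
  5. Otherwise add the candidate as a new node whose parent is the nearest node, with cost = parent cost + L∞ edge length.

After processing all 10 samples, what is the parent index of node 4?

1. q=(3,6) nearest=0 d=5 new=(3,3) → add node 1 parent=0 cost=2
2. q=(13,39) nearest=1 d=36 new=(5,5) → add node 2 parent=1 cost=4
3. q=(11,39) nearest=2 d=34 new=(7,7) → blocked by [7,10]×[0,10], reject
4. q=(18,9) nearest=2 d=13 new=(7,7) → blocked by [7,10]×[0,10], reject
5. q=(1,44) nearest=2 d=39 new=(3,7) → add node 3 parent=2 cost=6
6. q=(8,18) nearest=3 d=11 new=(5,9) → add node 4 parent=3 cost=8
7. q=(16,40) nearest=4 d=31 new=(7,11) → add node 5 parent=4 cost=10
8. q=(8,28) nearest=5 d=17 new=(8,13) → add node 6 parent=5 cost=12
9. q=(15,1) nearest=2 d=10 new=(7,3) → blocked by [7,10]×[0,10], reject
10. q=(9,6) nearest=2 d=4 new=(7,6) → blocked by [7,10]×[0,10], reject

Parent of node 4: 3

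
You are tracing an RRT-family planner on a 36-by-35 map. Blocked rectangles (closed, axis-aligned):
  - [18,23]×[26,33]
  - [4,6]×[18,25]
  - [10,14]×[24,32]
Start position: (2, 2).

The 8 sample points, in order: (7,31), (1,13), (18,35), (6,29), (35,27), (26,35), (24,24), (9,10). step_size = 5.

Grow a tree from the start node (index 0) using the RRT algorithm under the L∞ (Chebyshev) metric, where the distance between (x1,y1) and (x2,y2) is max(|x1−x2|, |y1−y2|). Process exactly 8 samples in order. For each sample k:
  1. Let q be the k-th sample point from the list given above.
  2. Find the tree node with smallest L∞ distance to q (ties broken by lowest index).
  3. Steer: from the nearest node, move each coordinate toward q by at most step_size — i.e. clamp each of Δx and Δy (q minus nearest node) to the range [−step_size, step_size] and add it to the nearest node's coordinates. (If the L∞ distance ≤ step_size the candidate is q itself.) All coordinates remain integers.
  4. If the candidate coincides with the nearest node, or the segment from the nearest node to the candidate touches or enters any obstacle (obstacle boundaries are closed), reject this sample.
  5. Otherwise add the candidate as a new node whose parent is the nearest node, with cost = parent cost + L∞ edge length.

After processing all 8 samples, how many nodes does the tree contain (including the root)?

1. q=(7,31) nearest=0 d=29 new=(7,7) → add node 1 parent=0 cost=5
2. q=(1,13) nearest=1 d=6 new=(2,12) → add node 2 parent=1 cost=10
3. q=(18,35) nearest=2 d=23 new=(7,17) → add node 3 parent=2 cost=15
4. q=(6,29) nearest=3 d=12 new=(6,22) → blocked by [4,6]×[18,25], reject
5. q=(35,27) nearest=1 d=28 new=(12,12) → add node 4 parent=1 cost=10
6. q=(26,35) nearest=3 d=19 new=(12,22) → add node 5 parent=3 cost=20
7. q=(24,24) nearest=4 d=12 new=(17,17) → add node 6 parent=4 cost=15
8. q=(9,10) nearest=1 d=3 new=(9,10) → add node 7 parent=1 cost=8

Node count: 8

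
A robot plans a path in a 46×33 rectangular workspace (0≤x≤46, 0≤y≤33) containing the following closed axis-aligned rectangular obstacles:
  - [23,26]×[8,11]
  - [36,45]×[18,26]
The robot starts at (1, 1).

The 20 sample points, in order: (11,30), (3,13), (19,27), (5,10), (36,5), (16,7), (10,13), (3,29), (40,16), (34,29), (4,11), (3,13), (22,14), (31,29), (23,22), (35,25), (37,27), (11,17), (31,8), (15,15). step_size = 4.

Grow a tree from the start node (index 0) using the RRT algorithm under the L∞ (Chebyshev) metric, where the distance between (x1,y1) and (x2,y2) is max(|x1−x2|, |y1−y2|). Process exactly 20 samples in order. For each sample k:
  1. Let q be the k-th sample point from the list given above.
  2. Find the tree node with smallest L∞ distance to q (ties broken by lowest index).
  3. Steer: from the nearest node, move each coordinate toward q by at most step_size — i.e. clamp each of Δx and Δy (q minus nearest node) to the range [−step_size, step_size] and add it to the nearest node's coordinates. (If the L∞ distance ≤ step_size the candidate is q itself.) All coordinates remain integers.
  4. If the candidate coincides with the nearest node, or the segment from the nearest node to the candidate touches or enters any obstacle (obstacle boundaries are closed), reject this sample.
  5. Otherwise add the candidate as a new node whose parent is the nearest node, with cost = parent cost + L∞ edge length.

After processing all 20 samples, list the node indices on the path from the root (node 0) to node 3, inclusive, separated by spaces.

1. q=(11,30) nearest=0 d=29 new=(5,5) → add node 1 parent=0 cost=4
2. q=(3,13) nearest=1 d=8 new=(3,9) → add node 2 parent=1 cost=8
3. q=(19,27) nearest=2 d=18 new=(7,13) → add node 3 parent=2 cost=12
4. q=(5,10) nearest=2 d=2 new=(5,10) → add node 4 parent=2 cost=10
5. q=(36,5) nearest=3 d=29 new=(11,9) → add node 5 parent=3 cost=16
6. q=(16,7) nearest=5 d=5 new=(15,7) → add node 6 parent=5 cost=20
7. q=(10,13) nearest=3 d=3 new=(10,13) → add node 7 parent=3 cost=15
8. q=(3,29) nearest=3 d=16 new=(3,17) → add node 8 parent=3 cost=16
9. q=(40,16) nearest=6 d=25 new=(19,11) → add node 9 parent=6 cost=24
10. q=(34,29) nearest=9 d=18 new=(23,15) → add node 10 parent=9 cost=28
11. q=(4,11) nearest=4 d=1 new=(4,11) → add node 11 parent=4 cost=11
12. q=(3,13) nearest=11 d=2 new=(3,13) → add node 12 parent=11 cost=13
13. q=(22,14) nearest=10 d=1 new=(22,14) → add node 13 parent=10 cost=29
14. q=(31,29) nearest=10 d=14 new=(27,19) → add node 14 parent=10 cost=32
15. q=(23,22) nearest=14 d=4 new=(23,22) → add node 15 parent=14 cost=36
16. q=(35,25) nearest=14 d=8 new=(31,23) → add node 16 parent=14 cost=36
17. q=(37,27) nearest=16 d=6 new=(35,27) → add node 17 parent=16 cost=40
18. q=(11,17) nearest=3 d=4 new=(11,17) → add node 18 parent=3 cost=16
19. q=(31,8) nearest=10 d=8 new=(27,11) → add node 19 parent=10 cost=32
20. q=(15,15) nearest=9 d=4 new=(15,15) → add node 20 parent=9 cost=28

Path: 0 1 2 3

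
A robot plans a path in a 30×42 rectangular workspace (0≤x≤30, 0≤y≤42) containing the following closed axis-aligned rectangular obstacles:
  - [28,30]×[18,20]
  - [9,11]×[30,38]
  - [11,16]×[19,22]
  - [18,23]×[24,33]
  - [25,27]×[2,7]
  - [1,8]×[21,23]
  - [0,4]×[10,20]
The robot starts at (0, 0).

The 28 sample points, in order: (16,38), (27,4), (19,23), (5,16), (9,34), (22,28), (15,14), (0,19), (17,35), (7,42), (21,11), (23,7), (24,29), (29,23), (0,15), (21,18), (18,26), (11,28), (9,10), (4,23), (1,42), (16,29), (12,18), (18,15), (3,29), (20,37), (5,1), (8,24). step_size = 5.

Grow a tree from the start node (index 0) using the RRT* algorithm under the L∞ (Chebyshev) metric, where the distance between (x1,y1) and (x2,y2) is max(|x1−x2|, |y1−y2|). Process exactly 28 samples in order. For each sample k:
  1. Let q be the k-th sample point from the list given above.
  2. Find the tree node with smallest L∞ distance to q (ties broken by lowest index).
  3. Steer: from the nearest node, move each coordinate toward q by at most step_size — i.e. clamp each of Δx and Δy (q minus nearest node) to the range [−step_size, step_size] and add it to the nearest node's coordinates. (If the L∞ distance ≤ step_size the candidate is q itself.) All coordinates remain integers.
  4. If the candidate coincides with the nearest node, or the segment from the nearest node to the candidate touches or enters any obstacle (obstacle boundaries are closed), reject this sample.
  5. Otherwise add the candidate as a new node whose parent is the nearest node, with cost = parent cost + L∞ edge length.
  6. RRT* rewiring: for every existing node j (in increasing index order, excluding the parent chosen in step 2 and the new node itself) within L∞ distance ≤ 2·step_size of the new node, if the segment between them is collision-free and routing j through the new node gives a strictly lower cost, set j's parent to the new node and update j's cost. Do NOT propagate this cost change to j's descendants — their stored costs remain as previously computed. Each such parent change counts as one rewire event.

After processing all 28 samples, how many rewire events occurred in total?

Rewire events: 4

1. q=(16,38) nearest=0 d=38 new=(5,5) → add node 1 parent=0 cost=5
2. q=(27,4) nearest=1 d=22 new=(10,4) → add node 2 parent=1 cost=10
3. q=(19,23) nearest=1 d=18 new=(10,10) → add node 3 parent=1 cost=10
4. q=(5,16) nearest=3 d=6 new=(5,15) → add node 4 parent=3 cost=15
5. q=(9,34) nearest=4 d=19 new=(9,20) → add node 5 parent=4 cost=20
6. q=(22,28) nearest=5 d=13 new=(14,25) → blocked by [11,16]×[19,22], reject
7. q=(15,14) nearest=3 d=5 new=(15,14) → add node 6 parent=3 cost=15
8. q=(0,19) nearest=4 d=5 new=(0,19) → blocked by [0,4]×[10,20], reject
9. q=(17,35) nearest=5 d=15 new=(14,25) → blocked by [11,16]×[19,22], reject
10. q=(7,42) nearest=5 d=22 new=(7,25) → blocked by [1,8]×[21,23], reject
11. q=(21,11) nearest=6 d=6 new=(20,11) → add node 7 parent=6 cost=20
12. q=(23,7) nearest=7 d=4 new=(23,7) → add node 8 parent=7 cost=24
13. q=(24,29) nearest=5 d=15 new=(14,25) → blocked by [11,16]×[19,22], reject
14. q=(29,23) nearest=7 d=12 new=(25,16) → add node 9 parent=7 cost=25
15. q=(0,15) nearest=4 d=5 new=(0,15) → blocked by [0,4]×[10,20], reject
16. q=(21,18) nearest=9 d=4 new=(21,18) → add node 10 parent=9 cost=29
17. q=(18,26) nearest=10 d=8 new=(18,23) → add node 11 parent=10 cost=34
18. q=(11,28) nearest=11 d=7 new=(13,28) → add node 12 parent=11 cost=39
19. q=(9,10) nearest=3 d=1 new=(9,10) → add node 13 parent=3 cost=11
20. q=(4,23) nearest=5 d=5 new=(4,23) → blocked by [1,8]×[21,23], reject
21. q=(1,42) nearest=12 d=14 new=(8,33) → blocked by [9,11]×[30,38], reject
22. q=(16,29) nearest=12 d=3 new=(16,29) → add node 14 parent=12 cost=42
23. q=(12,18) nearest=5 d=3 new=(12,18) → add node 15 parent=5 cost=23
24. q=(18,15) nearest=6 d=3 new=(18,15) → add node 16 parent=6 cost=18; rewire 10→16 (21<29); rewire 11→16 (26<34)
25. q=(3,29) nearest=5 d=9 new=(4,25) → blocked by [1,8]×[21,23], reject
26. q=(20,37) nearest=14 d=8 new=(20,34) → blocked by [18,23]×[24,33], reject
27. q=(5,1) nearest=1 d=4 new=(5,1) → add node 17 parent=1 cost=9
28. q=(8,24) nearest=5 d=4 new=(8,24) → add node 18 parent=5 cost=24; rewire 12→18 (29<39); rewire 14→18 (32<42)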